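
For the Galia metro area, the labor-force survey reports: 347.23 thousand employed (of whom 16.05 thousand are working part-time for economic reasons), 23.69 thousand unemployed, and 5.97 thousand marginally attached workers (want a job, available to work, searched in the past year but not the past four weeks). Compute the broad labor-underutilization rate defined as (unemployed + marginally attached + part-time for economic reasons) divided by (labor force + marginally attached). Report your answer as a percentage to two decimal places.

Labor force = 347.23 + 23.69 = 370.92 thousand.
Numerator = 23.69 + 5.97 + 16.05 = 45.71 thousand.
Denominator = 370.92 + 5.97 = 376.89 thousand.
Broad rate = 45.71 / 376.89 = 12.13%.

Broad underutilization rate ≈ 12.13%.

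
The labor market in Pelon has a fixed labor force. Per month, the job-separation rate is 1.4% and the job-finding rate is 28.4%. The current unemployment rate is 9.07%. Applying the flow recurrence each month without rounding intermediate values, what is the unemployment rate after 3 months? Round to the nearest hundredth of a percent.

With a fixed labor force, u_{t+1} = u_t + s·(1−u_t) − f·u_t = u_t·(1−s−f) + s.
Here 1−s−f = 0.702 and s = 0.014.
u_1 = 0.090700 × 0.702 + 0.014 = 0.077671.
u_2 = 0.077671 × 0.702 + 0.014 = 0.068525.
u_3 = 0.068525 × 0.702 + 0.014 = 0.062105.

Unemployment rate after three months ≈ 6.21%.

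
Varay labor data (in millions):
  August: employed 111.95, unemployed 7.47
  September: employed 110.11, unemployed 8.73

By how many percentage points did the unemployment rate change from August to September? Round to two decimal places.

August: labor force = 111.95 + 7.47 = 119.42; u = 7.47/119.42 = 6.26%.
September: labor force = 110.11 + 8.73 = 118.84; u = 8.73/118.84 = 7.35%.
Change = 7.35% − 6.26% = +1.09 pp.

The unemployment rate changed by +1.09 percentage points.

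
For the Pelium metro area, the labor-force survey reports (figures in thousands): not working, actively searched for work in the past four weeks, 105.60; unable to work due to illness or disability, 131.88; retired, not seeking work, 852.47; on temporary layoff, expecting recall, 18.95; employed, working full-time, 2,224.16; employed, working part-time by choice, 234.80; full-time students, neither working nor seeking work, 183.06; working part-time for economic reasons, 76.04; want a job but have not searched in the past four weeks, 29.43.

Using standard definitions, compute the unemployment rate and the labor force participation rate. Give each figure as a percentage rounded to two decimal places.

Unemployment rate ≈ 4.68%; labor force participation rate ≈ 68.96%.

Employed = 2,224.16 + 234.80 + 76.04 = 2,535.00 thousand (anyone who worked, including part-time for economic reasons, counts as employed).
Unemployed = 105.60 + 18.95 = 124.55 thousand (jobless and actively searching, or on temporary layoff).
Labor force = 2,535.00 + 124.55 = 2,659.55 thousand.
Not in labor force = 131.88 + 852.47 + 183.06 + 29.43 = 1,196.84 thousand (those not working and not actively searching are outside the labor force — including those who want a job but have given up searching).
Civilian working-age population = 2,659.55 + 1,196.84 = 3,856.39 thousand.
Unemployment rate = 124.55 / 2,659.55 = 4.68%.
Labor force participation rate = 2,659.55 / 3,856.39 = 68.96%.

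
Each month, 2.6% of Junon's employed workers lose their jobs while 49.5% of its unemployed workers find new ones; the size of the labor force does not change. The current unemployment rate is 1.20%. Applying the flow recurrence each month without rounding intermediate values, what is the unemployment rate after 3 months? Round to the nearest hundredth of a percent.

With a fixed labor force, u_{t+1} = u_t + s·(1−u_t) − f·u_t = u_t·(1−s−f) + s.
Here 1−s−f = 0.479 and s = 0.026.
u_1 = 0.012000 × 0.479 + 0.026 = 0.031748.
u_2 = 0.031748 × 0.479 + 0.026 = 0.041207.
u_3 = 0.041207 × 0.479 + 0.026 = 0.045738.

Unemployment rate after three months ≈ 4.57%.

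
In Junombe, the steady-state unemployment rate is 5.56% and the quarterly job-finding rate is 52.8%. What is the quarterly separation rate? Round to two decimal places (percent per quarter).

From u* = s/(s+f): s = u·f/(1−u).
s = 0.0556 × 52.8 / (1 − 0.0556) = 2.9357 / 0.9444 ≈ 3.11% per quarter.

Separation rate ≈ 3.11% per quarter.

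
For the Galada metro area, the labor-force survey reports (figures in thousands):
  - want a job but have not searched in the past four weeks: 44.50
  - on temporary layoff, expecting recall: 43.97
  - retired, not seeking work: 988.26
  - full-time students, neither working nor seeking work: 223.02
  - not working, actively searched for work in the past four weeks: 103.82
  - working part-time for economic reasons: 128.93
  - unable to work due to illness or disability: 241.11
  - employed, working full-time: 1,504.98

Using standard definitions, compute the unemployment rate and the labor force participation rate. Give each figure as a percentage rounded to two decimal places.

Unemployment rate ≈ 8.29%; labor force participation rate ≈ 54.34%.

Employed = 128.93 + 1,504.98 = 1,633.91 thousand (anyone who worked, including part-time for economic reasons, counts as employed).
Unemployed = 43.97 + 103.82 = 147.79 thousand (jobless and actively searching, or on temporary layoff).
Labor force = 1,633.91 + 147.79 = 1,781.70 thousand.
Not in labor force = 44.50 + 988.26 + 223.02 + 241.11 = 1,496.89 thousand (those not working and not actively searching are outside the labor force — including those who want a job but have given up searching).
Civilian working-age population = 1,781.70 + 1,496.89 = 3,278.59 thousand.
Unemployment rate = 147.79 / 1,781.70 = 8.29%.
Labor force participation rate = 1,781.70 / 3,278.59 = 54.34%.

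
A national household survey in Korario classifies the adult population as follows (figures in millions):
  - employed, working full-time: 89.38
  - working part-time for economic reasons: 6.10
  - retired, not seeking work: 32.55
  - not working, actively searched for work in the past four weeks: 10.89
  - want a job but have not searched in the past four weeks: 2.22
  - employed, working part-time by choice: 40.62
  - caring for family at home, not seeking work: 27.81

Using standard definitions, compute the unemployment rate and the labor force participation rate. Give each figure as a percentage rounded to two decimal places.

Unemployment rate ≈ 7.41%; labor force participation rate ≈ 70.14%.

Employed = 89.38 + 6.10 + 40.62 = 136.10 million (anyone who worked, including part-time for economic reasons, counts as employed).
Unemployed = 10.89 million.
Labor force = 136.10 + 10.89 = 146.99 million.
Not in labor force = 32.55 + 2.22 + 27.81 = 62.58 million (those not working and not actively searching are outside the labor force — including those who want a job but have given up searching).
Civilian working-age population = 146.99 + 62.58 = 209.57 million.
Unemployment rate = 10.89 / 146.99 = 7.41%.
Labor force participation rate = 146.99 / 209.57 = 70.14%.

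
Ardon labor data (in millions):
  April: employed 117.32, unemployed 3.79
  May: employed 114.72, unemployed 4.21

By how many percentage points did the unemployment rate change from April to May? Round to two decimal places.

The unemployment rate changed by +0.41 percentage points.

April: labor force = 117.32 + 3.79 = 121.11; u = 3.79/121.11 = 3.13%.
May: labor force = 114.72 + 4.21 = 118.93; u = 4.21/118.93 = 3.54%.
Change = 3.54% − 3.13% = +0.41 pp.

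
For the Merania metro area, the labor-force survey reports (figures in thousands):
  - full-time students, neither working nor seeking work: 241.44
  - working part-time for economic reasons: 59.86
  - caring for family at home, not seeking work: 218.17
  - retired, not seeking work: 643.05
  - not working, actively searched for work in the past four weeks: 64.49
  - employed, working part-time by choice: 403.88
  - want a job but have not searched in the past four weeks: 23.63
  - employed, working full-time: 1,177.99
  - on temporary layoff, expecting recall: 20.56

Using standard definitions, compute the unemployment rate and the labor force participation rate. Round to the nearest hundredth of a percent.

Unemployment rate ≈ 4.93%; labor force participation rate ≈ 60.52%.

Employed = 59.86 + 403.88 + 1,177.99 = 1,641.73 thousand (anyone who worked, including part-time for economic reasons, counts as employed).
Unemployed = 64.49 + 20.56 = 85.05 thousand (jobless and actively searching, or on temporary layoff).
Labor force = 1,641.73 + 85.05 = 1,726.78 thousand.
Not in labor force = 241.44 + 218.17 + 643.05 + 23.63 = 1,126.29 thousand (those not working and not actively searching are outside the labor force — including those who want a job but have given up searching).
Civilian working-age population = 1,726.78 + 1,126.29 = 2,853.07 thousand.
Unemployment rate = 85.05 / 1,726.78 = 4.93%.
Labor force participation rate = 1,726.78 / 2,853.07 = 60.52%.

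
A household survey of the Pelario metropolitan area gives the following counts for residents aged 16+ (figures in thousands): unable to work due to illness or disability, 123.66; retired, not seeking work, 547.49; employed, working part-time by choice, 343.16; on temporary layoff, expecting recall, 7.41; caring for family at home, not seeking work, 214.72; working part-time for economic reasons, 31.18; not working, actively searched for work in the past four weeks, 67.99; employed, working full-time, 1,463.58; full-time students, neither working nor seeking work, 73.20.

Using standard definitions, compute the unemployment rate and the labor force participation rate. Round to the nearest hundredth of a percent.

Unemployment rate ≈ 3.94%; labor force participation rate ≈ 66.61%.

Employed = 343.16 + 31.18 + 1,463.58 = 1,837.92 thousand (anyone who worked, including part-time for economic reasons, counts as employed).
Unemployed = 7.41 + 67.99 = 75.40 thousand (jobless and actively searching, or on temporary layoff).
Labor force = 1,837.92 + 75.40 = 1,913.32 thousand.
Not in labor force = 123.66 + 547.49 + 214.72 + 73.20 = 959.07 thousand (those not working and not actively searching are outside the labor force).
Civilian working-age population = 1,913.32 + 959.07 = 2,872.39 thousand.
Unemployment rate = 75.40 / 1,913.32 = 3.94%.
Labor force participation rate = 1,913.32 / 2,872.39 = 66.61%.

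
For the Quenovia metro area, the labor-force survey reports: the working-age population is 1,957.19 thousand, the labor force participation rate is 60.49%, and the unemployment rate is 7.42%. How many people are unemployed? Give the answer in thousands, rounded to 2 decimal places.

About 87.85 thousand are unemployed.

Labor force = 0.6049 × 1,957.19 = 1,183.90 thousand.
Unemployed = 0.0742 × 1,183.90 ≈ 87.85 thousand.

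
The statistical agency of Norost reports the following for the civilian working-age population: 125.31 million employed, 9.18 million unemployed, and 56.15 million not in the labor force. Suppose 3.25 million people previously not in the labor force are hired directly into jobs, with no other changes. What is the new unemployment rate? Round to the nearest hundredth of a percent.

Initially, labor force = 125.31 + 9.18 = 134.49 million, so u = 9.18/134.49 = 6.83%.
After the change, employed and labor force both rise by 3.25; unemployed unchanged → E = 128.56, U = 9.18, labor force = 137.74 million.
New unemployment rate = 9.18 / 137.74 = 6.66%.

New unemployment rate ≈ 6.66%.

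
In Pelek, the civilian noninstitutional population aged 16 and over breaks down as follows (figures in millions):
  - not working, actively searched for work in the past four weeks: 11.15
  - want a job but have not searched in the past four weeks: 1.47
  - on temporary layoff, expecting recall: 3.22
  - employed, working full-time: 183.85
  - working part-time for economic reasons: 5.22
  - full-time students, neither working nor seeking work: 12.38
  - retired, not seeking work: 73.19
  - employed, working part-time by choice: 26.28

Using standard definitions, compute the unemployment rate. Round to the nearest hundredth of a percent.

Unemployment rate ≈ 6.26%.

Employed = 183.85 + 5.22 + 26.28 = 215.35 million (anyone who worked, including part-time for economic reasons, counts as employed).
Unemployed = 11.15 + 3.22 = 14.37 million (jobless and actively searching, or on temporary layoff).
Labor force = 215.35 + 14.37 = 229.72 million.
Unemployment rate = 14.37 / 229.72 = 6.26%.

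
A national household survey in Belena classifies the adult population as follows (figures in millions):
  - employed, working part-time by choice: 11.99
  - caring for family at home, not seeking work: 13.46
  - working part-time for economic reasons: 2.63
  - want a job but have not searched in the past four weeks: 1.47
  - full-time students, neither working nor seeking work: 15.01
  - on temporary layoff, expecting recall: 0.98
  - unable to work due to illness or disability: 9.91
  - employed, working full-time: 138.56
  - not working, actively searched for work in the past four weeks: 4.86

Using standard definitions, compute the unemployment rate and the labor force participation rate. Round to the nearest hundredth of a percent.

Employed = 11.99 + 2.63 + 138.56 = 153.18 million (anyone who worked, including part-time for economic reasons, counts as employed).
Unemployed = 0.98 + 4.86 = 5.84 million (jobless and actively searching, or on temporary layoff).
Labor force = 153.18 + 5.84 = 159.02 million.
Not in labor force = 13.46 + 1.47 + 15.01 + 9.91 = 39.85 million (those not working and not actively searching are outside the labor force — including those who want a job but have given up searching).
Civilian working-age population = 159.02 + 39.85 = 198.87 million.
Unemployment rate = 5.84 / 159.02 = 3.67%.
Labor force participation rate = 159.02 / 198.87 = 79.96%.

Unemployment rate ≈ 3.67%; labor force participation rate ≈ 79.96%.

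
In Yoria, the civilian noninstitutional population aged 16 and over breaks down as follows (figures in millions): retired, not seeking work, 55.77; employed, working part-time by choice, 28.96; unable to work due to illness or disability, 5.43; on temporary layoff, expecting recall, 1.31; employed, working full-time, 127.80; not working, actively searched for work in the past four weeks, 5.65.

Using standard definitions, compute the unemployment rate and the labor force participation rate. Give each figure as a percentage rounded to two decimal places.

Unemployment rate ≈ 4.25%; labor force participation rate ≈ 72.79%.

Employed = 28.96 + 127.80 = 156.76 million.
Unemployed = 1.31 + 5.65 = 6.96 million (jobless and actively searching, or on temporary layoff).
Labor force = 156.76 + 6.96 = 163.72 million.
Not in labor force = 55.77 + 5.43 = 61.20 million (those not working and not actively searching are outside the labor force).
Civilian working-age population = 163.72 + 61.20 = 224.92 million.
Unemployment rate = 6.96 / 163.72 = 4.25%.
Labor force participation rate = 163.72 / 224.92 = 72.79%.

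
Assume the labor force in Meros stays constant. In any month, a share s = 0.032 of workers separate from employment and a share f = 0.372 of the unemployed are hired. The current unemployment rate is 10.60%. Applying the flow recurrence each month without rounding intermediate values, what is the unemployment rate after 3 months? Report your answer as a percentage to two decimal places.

Unemployment rate after three months ≈ 8.49%.

With a fixed labor force, u_{t+1} = u_t + s·(1−u_t) − f·u_t = u_t·(1−s−f) + s.
Here 1−s−f = 0.596 and s = 0.032.
u_1 = 0.106000 × 0.596 + 0.032 = 0.095176.
u_2 = 0.095176 × 0.596 + 0.032 = 0.088725.
u_3 = 0.088725 × 0.596 + 0.032 = 0.084880.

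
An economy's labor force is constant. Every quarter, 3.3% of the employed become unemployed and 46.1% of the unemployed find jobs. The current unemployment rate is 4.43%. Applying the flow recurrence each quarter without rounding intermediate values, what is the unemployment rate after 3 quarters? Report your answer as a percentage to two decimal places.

Unemployment rate after three quarters ≈ 6.39%.

With a fixed labor force, u_{t+1} = u_t + s·(1−u_t) − f·u_t = u_t·(1−s−f) + s.
Here 1−s−f = 0.506 and s = 0.033.
u_1 = 0.044300 × 0.506 + 0.033 = 0.055416.
u_2 = 0.055416 × 0.506 + 0.033 = 0.061040.
u_3 = 0.061040 × 0.506 + 0.033 = 0.063886.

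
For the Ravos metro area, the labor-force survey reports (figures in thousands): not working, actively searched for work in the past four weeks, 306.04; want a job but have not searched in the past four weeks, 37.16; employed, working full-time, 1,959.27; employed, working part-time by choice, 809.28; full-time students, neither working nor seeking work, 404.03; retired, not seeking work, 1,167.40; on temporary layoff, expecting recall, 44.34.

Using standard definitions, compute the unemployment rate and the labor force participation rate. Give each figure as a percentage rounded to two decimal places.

Employed = 1,959.27 + 809.28 = 2,768.55 thousand.
Unemployed = 306.04 + 44.34 = 350.38 thousand (jobless and actively searching, or on temporary layoff).
Labor force = 2,768.55 + 350.38 = 3,118.93 thousand.
Not in labor force = 37.16 + 404.03 + 1,167.40 = 1,608.59 thousand (those not working and not actively searching are outside the labor force — including those who want a job but have given up searching).
Civilian working-age population = 3,118.93 + 1,608.59 = 4,727.52 thousand.
Unemployment rate = 350.38 / 3,118.93 = 11.23%.
Labor force participation rate = 3,118.93 / 4,727.52 = 65.97%.

Unemployment rate ≈ 11.23%; labor force participation rate ≈ 65.97%.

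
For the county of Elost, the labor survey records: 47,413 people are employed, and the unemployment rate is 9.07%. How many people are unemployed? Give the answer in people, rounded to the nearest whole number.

Let U be the number unemployed. The labor force is E + U, and U/(E+U) = 0.0907.
So U = 0.0907 × 47,413 / (1 − 0.0907) = 4300.36 / 0.9093 ≈ 4,729.

About 4,729 are unemployed.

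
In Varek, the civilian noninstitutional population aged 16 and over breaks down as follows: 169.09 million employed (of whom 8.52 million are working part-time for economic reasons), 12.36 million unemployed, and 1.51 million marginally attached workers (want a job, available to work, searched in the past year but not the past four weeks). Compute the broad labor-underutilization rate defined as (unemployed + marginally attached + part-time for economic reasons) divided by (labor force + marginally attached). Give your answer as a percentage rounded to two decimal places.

Labor force = 169.09 + 12.36 = 181.45 million.
Numerator = 12.36 + 1.51 + 8.52 = 22.39 million.
Denominator = 181.45 + 1.51 = 182.96 million.
Broad rate = 22.39 / 182.96 = 12.24%.

Broad underutilization rate ≈ 12.24%.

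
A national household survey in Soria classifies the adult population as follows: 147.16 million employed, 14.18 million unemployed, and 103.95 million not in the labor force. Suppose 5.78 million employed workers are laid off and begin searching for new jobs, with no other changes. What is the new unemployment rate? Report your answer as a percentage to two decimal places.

New unemployment rate ≈ 12.37%.

Initially, labor force = 147.16 + 14.18 = 161.34 million, so u = 14.18/161.34 = 8.79%.
After the change, employed falls and unemployed rises by 5.78; labor force unchanged → E = 141.38, U = 19.96, labor force = 161.34 million.
New unemployment rate = 19.96 / 161.34 = 12.37%.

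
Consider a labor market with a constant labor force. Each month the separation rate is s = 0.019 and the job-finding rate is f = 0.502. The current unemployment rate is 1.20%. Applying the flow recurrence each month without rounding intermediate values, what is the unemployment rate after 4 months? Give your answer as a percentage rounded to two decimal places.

Unemployment rate after four months ≈ 3.52%.

With a fixed labor force, u_{t+1} = u_t + s·(1−u_t) − f·u_t = u_t·(1−s−f) + s.
Here 1−s−f = 0.479 and s = 0.019.
u_1 = 0.012000 × 0.479 + 0.019 = 0.024748.
u_2 = 0.024748 × 0.479 + 0.019 = 0.030854.
u_3 = 0.030854 × 0.479 + 0.019 = 0.033779.
u_4 = 0.033779 × 0.479 + 0.019 = 0.035180.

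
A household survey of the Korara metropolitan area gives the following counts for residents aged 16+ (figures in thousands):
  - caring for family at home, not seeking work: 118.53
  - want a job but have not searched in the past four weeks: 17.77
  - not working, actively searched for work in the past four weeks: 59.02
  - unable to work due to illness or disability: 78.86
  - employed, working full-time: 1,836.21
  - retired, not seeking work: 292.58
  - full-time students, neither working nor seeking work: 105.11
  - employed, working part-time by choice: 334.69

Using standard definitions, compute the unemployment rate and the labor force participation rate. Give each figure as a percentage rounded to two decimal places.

Employed = 1,836.21 + 334.69 = 2,170.90 thousand.
Unemployed = 59.02 thousand.
Labor force = 2,170.90 + 59.02 = 2,229.92 thousand.
Not in labor force = 118.53 + 17.77 + 78.86 + 292.58 + 105.11 = 612.85 thousand (those not working and not actively searching are outside the labor force — including those who want a job but have given up searching).
Civilian working-age population = 2,229.92 + 612.85 = 2,842.77 thousand.
Unemployment rate = 59.02 / 2,229.92 = 2.65%.
Labor force participation rate = 2,229.92 / 2,842.77 = 78.44%.

Unemployment rate ≈ 2.65%; labor force participation rate ≈ 78.44%.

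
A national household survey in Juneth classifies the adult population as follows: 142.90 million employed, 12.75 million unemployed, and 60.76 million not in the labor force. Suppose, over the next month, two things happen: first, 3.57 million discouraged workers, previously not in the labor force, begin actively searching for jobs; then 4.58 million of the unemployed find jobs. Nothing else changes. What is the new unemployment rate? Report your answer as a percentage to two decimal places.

New unemployment rate ≈ 7.37%.

Initially, labor force = 142.90 + 12.75 = 155.65 million, so u = 12.75/155.65 = 8.19%.
After the first change, unemployed and labor force both rise by 3.57 → E = 142.90, U = 16.32, labor force = 159.22 million.
After the second change, unemployed falls and employed rises by 4.58; labor force unchanged → E = 147.48, U = 11.74, labor force = 159.22 million.
New unemployment rate = 11.74 / 159.22 = 7.37%.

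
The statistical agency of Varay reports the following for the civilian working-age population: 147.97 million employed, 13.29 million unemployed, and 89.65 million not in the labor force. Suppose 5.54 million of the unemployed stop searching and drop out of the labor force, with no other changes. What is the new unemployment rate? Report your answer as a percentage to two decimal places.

New unemployment rate ≈ 4.98%.

Initially, labor force = 147.97 + 13.29 = 161.26 million, so u = 13.29/161.26 = 8.24%.
After the change, unemployed and labor force both fall by 5.54 → E = 147.97, U = 7.75, labor force = 155.72 million.
New unemployment rate = 7.75 / 155.72 = 4.98%.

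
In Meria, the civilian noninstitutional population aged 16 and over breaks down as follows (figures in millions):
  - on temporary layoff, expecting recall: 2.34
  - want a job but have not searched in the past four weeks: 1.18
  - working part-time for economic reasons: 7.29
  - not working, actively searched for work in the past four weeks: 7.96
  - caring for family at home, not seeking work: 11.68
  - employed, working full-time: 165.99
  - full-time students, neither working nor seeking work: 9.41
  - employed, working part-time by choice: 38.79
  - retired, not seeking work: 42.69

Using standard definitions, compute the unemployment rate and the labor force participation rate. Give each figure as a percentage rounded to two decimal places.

Employed = 7.29 + 165.99 + 38.79 = 212.07 million (anyone who worked, including part-time for economic reasons, counts as employed).
Unemployed = 2.34 + 7.96 = 10.30 million (jobless and actively searching, or on temporary layoff).
Labor force = 212.07 + 10.30 = 222.37 million.
Not in labor force = 1.18 + 11.68 + 9.41 + 42.69 = 64.96 million (those not working and not actively searching are outside the labor force — including those who want a job but have given up searching).
Civilian working-age population = 222.37 + 64.96 = 287.33 million.
Unemployment rate = 10.30 / 222.37 = 4.63%.
Labor force participation rate = 222.37 / 287.33 = 77.39%.

Unemployment rate ≈ 4.63%; labor force participation rate ≈ 77.39%.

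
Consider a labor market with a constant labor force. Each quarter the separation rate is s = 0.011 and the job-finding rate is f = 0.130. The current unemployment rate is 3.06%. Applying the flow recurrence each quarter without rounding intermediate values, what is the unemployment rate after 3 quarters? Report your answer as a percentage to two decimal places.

With a fixed labor force, u_{t+1} = u_t + s·(1−u_t) − f·u_t = u_t·(1−s−f) + s.
Here 1−s−f = 0.859 and s = 0.011.
u_1 = 0.030600 × 0.859 + 0.011 = 0.037285.
u_2 = 0.037285 × 0.859 + 0.011 = 0.043028.
u_3 = 0.043028 × 0.859 + 0.011 = 0.047961.

Unemployment rate after three quarters ≈ 4.80%.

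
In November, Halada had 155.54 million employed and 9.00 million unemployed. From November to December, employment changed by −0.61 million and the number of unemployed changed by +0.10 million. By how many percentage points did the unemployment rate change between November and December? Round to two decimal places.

November: labor force = 155.54 + 9.00 = 164.54; u = 9.00/164.54 = 5.47%.
December: labor force = 154.93 + 9.10 = 164.03; u = 9.10/164.03 = 5.55%.
Change = 5.55% − 5.47% = +0.08 pp.

The unemployment rate changed by +0.08 percentage points.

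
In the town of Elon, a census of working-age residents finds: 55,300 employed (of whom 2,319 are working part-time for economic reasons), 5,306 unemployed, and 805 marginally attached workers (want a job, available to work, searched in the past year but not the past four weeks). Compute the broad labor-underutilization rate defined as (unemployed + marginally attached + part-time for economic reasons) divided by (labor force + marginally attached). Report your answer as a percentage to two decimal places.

Labor force = 55,300 + 5,306 = 60,606.
Numerator = 5,306 + 805 + 2,319 = 8,430.
Denominator = 60,606 + 805 = 61,411.
Broad rate = 8,430 / 61,411 = 13.73%.

Broad underutilization rate ≈ 13.73%.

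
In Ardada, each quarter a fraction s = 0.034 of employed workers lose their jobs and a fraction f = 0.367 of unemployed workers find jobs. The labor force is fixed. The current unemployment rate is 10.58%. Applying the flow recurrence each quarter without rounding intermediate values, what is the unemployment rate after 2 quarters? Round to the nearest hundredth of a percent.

Unemployment rate after two quarters ≈ 9.23%.

With a fixed labor force, u_{t+1} = u_t + s·(1−u_t) − f·u_t = u_t·(1−s−f) + s.
Here 1−s−f = 0.599 and s = 0.034.
u_1 = 0.105800 × 0.599 + 0.034 = 0.097374.
u_2 = 0.097374 × 0.599 + 0.034 = 0.092327.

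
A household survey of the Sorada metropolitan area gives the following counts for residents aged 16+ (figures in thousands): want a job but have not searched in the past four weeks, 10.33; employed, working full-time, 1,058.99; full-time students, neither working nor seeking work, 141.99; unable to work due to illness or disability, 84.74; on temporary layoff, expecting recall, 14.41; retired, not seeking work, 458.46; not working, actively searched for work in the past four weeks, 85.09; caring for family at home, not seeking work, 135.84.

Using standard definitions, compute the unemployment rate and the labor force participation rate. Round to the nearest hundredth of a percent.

Employed = 1,058.99 thousand.
Unemployed = 14.41 + 85.09 = 99.50 thousand (jobless and actively searching, or on temporary layoff).
Labor force = 1,058.99 + 99.50 = 1,158.49 thousand.
Not in labor force = 10.33 + 141.99 + 84.74 + 458.46 + 135.84 = 831.36 thousand (those not working and not actively searching are outside the labor force — including those who want a job but have given up searching).
Civilian working-age population = 1,158.49 + 831.36 = 1,989.85 thousand.
Unemployment rate = 99.50 / 1,158.49 = 8.59%.
Labor force participation rate = 1,158.49 / 1,989.85 = 58.22%.

Unemployment rate ≈ 8.59%; labor force participation rate ≈ 58.22%.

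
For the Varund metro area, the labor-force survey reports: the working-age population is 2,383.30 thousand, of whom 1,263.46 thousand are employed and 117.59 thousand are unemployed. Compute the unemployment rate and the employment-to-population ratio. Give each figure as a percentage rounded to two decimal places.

Unemployment rate ≈ 8.51%; employment-population ratio ≈ 53.01%.

Labor force = employed + unemployed = 1,263.46 + 117.59 = 1,381.05 thousand.
Unemployment rate = 117.59 / 1,381.05 = 8.51%.
Employment-population ratio = 1,263.46 / 2,383.30 = 53.01%.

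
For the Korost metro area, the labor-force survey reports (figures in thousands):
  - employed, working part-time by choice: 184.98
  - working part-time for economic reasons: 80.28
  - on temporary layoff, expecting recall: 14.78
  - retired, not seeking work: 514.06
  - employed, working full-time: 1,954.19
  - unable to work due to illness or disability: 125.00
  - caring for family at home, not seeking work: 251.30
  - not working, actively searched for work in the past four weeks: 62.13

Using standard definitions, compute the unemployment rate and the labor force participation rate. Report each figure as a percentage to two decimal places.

Employed = 184.98 + 80.28 + 1,954.19 = 2,219.45 thousand (anyone who worked, including part-time for economic reasons, counts as employed).
Unemployed = 14.78 + 62.13 = 76.91 thousand (jobless and actively searching, or on temporary layoff).
Labor force = 2,219.45 + 76.91 = 2,296.36 thousand.
Not in labor force = 514.06 + 125.00 + 251.30 = 890.36 thousand (those not working and not actively searching are outside the labor force).
Civilian working-age population = 2,296.36 + 890.36 = 3,186.72 thousand.
Unemployment rate = 76.91 / 2,296.36 = 3.35%.
Labor force participation rate = 2,296.36 / 3,186.72 = 72.06%.

Unemployment rate ≈ 3.35%; labor force participation rate ≈ 72.06%.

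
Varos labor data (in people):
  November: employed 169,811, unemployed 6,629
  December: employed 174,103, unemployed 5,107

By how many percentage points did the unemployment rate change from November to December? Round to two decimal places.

The unemployment rate changed by −0.91 percentage points.

November: labor force = 169,811 + 6,629 = 176,440; u = 6,629/176,440 = 3.76%.
December: labor force = 174,103 + 5,107 = 179,210; u = 5,107/179,210 = 2.85%.
Change = 2.85% − 3.76% = −0.91 pp.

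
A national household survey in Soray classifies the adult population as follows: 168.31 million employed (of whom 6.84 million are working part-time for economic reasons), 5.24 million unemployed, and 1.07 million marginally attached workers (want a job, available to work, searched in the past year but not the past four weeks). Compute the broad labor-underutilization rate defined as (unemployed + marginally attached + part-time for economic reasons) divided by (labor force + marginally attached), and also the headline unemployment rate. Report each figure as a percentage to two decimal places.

Broad underutilization rate ≈ 7.53%; headline unemployment rate ≈ 3.02%.

Labor force = 168.31 + 5.24 = 173.55 million.
Numerator = 5.24 + 1.07 + 6.84 = 13.15 million.
Denominator = 173.55 + 1.07 = 174.62 million.
Broad rate = 13.15 / 174.62 = 7.53%.
Headline unemployment rate = 5.24 / 173.55 = 3.02%.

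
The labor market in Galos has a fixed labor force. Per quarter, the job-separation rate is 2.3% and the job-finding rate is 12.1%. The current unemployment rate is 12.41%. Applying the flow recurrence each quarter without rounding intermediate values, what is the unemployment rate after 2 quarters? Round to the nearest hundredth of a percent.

Unemployment rate after two quarters ≈ 13.36%.

With a fixed labor force, u_{t+1} = u_t + s·(1−u_t) − f·u_t = u_t·(1−s−f) + s.
Here 1−s−f = 0.856 and s = 0.023.
u_1 = 0.124100 × 0.856 + 0.023 = 0.129230.
u_2 = 0.129230 × 0.856 + 0.023 = 0.133621.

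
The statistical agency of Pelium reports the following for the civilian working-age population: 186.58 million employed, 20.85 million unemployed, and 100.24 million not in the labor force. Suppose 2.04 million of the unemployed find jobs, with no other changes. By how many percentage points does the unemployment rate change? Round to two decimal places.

The unemployment rate changes by −0.98 percentage points.

Initially, labor force = 186.58 + 20.85 = 207.43 million, so u = 20.85/207.43 = 10.05%.
After the change, unemployed falls and employed rises by 2.04; labor force unchanged → E = 188.62, U = 18.81, labor force = 207.43 million.
New unemployment rate = 18.81 / 207.43 = 9.07%.
Change = 9.07% − 10.05% = −0.98 percentage points.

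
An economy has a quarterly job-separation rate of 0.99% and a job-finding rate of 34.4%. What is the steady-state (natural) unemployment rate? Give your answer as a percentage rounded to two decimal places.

Steady-state unemployment rate ≈ 2.80%.

At steady state the flows balance: s·E = f·U, so U/(E+U) = s/(s+f).
u* = 0.99 / (0.99 + 34.4) = 0.99 / 35.39 = 2.80%.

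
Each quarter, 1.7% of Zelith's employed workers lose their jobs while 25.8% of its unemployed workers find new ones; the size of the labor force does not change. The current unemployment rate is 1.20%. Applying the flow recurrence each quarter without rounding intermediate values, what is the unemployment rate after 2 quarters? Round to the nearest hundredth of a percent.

With a fixed labor force, u_{t+1} = u_t + s·(1−u_t) − f·u_t = u_t·(1−s−f) + s.
Here 1−s−f = 0.725 and s = 0.017.
u_1 = 0.012000 × 0.725 + 0.017 = 0.025700.
u_2 = 0.025700 × 0.725 + 0.017 = 0.035632.

Unemployment rate after two quarters ≈ 3.56%.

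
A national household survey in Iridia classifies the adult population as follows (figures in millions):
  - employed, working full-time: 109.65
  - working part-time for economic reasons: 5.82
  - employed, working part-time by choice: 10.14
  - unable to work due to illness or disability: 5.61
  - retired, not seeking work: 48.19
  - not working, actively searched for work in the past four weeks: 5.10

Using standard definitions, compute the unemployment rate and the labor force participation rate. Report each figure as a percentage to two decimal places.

Unemployment rate ≈ 3.90%; labor force participation rate ≈ 70.84%.

Employed = 109.65 + 5.82 + 10.14 = 125.61 million (anyone who worked, including part-time for economic reasons, counts as employed).
Unemployed = 5.10 million.
Labor force = 125.61 + 5.10 = 130.71 million.
Not in labor force = 5.61 + 48.19 = 53.80 million (those not working and not actively searching are outside the labor force).
Civilian working-age population = 130.71 + 53.80 = 184.51 million.
Unemployment rate = 5.10 / 130.71 = 3.90%.
Labor force participation rate = 130.71 / 184.51 = 70.84%.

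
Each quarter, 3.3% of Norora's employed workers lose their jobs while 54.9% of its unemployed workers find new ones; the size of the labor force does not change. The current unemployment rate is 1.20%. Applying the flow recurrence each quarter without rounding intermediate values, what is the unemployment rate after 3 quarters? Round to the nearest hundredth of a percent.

Unemployment rate after three quarters ≈ 5.34%.

With a fixed labor force, u_{t+1} = u_t + s·(1−u_t) − f·u_t = u_t·(1−s−f) + s.
Here 1−s−f = 0.418 and s = 0.033.
u_1 = 0.012000 × 0.418 + 0.033 = 0.038016.
u_2 = 0.038016 × 0.418 + 0.033 = 0.048891.
u_3 = 0.048891 × 0.418 + 0.033 = 0.053436.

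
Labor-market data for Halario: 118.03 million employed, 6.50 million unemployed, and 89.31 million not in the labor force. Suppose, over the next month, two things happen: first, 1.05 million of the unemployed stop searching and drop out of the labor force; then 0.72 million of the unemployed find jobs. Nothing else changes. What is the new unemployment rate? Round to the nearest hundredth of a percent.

New unemployment rate ≈ 3.83%.

Initially, labor force = 118.03 + 6.50 = 124.53 million, so u = 6.50/124.53 = 5.22%.
After the first change, unemployed and labor force both fall by 1.05 → E = 118.03, U = 5.45, labor force = 123.48 million.
After the second change, unemployed falls and employed rises by 0.72; labor force unchanged → E = 118.75, U = 4.73, labor force = 123.48 million.
New unemployment rate = 4.73 / 123.48 = 3.83%.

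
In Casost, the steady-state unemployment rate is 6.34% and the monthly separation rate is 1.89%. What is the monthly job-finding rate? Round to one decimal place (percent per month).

Job-finding rate ≈ 27.9% per month.

From u* = s/(s+f): f = s·(1−u)/u.
f = 1.89 × (1 − 0.0634) / 0.0634 = 1.7702 / 0.0634 ≈ 27.9% per month.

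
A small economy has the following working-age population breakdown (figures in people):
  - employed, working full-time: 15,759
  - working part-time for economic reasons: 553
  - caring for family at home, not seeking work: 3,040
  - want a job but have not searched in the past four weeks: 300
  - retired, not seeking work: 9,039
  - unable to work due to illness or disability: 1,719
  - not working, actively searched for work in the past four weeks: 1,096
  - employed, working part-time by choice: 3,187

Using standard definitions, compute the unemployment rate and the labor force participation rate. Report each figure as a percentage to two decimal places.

Employed = 15,759 + 553 + 3,187 = 19,499 (anyone who worked, including part-time for economic reasons, counts as employed).
Unemployed = 1,096.
Labor force = 19,499 + 1,096 = 20,595.
Not in labor force = 3,040 + 300 + 9,039 + 1,719 = 14,098 (those not working and not actively searching are outside the labor force — including those who want a job but have given up searching).
Civilian working-age population = 20,595 + 14,098 = 34,693.
Unemployment rate = 1,096 / 20,595 = 5.32%.
Labor force participation rate = 20,595 / 34,693 = 59.36%.

Unemployment rate ≈ 5.32%; labor force participation rate ≈ 59.36%.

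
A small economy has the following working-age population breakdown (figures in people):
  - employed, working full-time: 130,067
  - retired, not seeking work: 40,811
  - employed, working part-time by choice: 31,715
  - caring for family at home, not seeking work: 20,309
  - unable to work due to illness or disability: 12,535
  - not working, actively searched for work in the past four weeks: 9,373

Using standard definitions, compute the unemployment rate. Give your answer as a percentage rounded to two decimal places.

Unemployment rate ≈ 5.48%.

Employed = 130,067 + 31,715 = 161,782.
Unemployed = 9,373.
Labor force = 161,782 + 9,373 = 171,155.
Unemployment rate = 9,373 / 171,155 = 5.48%.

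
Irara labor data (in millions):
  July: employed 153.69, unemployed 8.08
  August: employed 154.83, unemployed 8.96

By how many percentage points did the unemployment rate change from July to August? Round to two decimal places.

July: labor force = 153.69 + 8.08 = 161.77; u = 8.08/161.77 = 4.99%.
August: labor force = 154.83 + 8.96 = 163.79; u = 8.96/163.79 = 5.47%.
Change = 5.47% − 4.99% = +0.48 pp.

The unemployment rate changed by +0.48 percentage points.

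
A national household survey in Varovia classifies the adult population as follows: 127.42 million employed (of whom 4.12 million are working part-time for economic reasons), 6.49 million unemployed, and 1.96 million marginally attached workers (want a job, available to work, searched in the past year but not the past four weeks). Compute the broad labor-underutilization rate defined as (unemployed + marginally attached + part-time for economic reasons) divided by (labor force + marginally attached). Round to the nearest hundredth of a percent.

Broad underutilization rate ≈ 9.25%.

Labor force = 127.42 + 6.49 = 133.91 million.
Numerator = 6.49 + 1.96 + 4.12 = 12.57 million.
Denominator = 133.91 + 1.96 = 135.87 million.
Broad rate = 12.57 / 135.87 = 9.25%.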